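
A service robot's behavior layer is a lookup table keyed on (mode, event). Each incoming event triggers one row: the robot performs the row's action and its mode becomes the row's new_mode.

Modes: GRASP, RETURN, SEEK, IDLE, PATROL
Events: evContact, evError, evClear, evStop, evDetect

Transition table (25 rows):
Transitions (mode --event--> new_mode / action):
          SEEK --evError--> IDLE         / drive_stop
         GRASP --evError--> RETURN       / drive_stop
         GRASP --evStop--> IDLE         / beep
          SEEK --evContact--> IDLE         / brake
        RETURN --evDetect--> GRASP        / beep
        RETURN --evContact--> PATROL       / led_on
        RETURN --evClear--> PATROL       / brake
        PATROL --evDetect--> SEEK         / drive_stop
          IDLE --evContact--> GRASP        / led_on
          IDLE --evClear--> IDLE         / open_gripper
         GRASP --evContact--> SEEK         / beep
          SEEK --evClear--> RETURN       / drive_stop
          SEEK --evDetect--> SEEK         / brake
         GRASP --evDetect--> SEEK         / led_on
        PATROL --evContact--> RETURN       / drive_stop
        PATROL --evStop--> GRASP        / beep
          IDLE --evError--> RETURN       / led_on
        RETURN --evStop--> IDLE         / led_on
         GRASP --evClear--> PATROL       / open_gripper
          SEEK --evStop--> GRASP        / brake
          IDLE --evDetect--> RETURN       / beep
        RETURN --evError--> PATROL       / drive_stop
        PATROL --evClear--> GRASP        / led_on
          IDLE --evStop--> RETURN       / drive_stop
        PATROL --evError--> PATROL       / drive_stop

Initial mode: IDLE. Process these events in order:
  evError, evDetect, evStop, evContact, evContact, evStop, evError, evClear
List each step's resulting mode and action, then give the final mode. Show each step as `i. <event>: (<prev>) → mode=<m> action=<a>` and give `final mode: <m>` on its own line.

1. evError: (IDLE) → mode=RETURN action=led_on
2. evDetect: (RETURN) → mode=GRASP action=beep
3. evStop: (GRASP) → mode=IDLE action=beep
4. evContact: (IDLE) → mode=GRASP action=led_on
5. evContact: (GRASP) → mode=SEEK action=beep
6. evStop: (SEEK) → mode=GRASP action=brake
7. evError: (GRASP) → mode=RETURN action=drive_stop
8. evClear: (RETURN) → mode=PATROL action=brake

final mode: PATROL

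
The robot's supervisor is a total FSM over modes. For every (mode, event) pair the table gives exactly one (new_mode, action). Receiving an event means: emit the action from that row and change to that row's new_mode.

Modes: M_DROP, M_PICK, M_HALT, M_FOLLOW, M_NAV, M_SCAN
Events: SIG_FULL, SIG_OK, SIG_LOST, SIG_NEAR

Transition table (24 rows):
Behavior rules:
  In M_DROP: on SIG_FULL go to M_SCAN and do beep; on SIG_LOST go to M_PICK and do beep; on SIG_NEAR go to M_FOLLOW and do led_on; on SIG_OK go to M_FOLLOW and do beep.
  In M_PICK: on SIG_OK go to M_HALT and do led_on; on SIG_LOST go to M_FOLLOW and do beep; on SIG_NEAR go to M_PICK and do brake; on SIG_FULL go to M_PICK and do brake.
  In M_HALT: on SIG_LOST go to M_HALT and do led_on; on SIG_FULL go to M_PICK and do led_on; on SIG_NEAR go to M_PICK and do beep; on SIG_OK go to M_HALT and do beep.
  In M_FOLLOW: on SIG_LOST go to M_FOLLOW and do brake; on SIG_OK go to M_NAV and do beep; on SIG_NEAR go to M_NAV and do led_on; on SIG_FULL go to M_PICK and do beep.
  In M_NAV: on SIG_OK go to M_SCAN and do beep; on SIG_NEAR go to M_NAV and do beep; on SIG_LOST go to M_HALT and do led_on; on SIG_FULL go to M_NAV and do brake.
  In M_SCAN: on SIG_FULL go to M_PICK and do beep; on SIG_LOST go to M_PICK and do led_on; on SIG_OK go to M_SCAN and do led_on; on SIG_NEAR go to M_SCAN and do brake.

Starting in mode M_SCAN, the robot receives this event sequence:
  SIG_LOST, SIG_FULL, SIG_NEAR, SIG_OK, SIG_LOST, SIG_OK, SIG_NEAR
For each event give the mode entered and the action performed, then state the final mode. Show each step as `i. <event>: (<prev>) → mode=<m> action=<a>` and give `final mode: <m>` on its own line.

final mode: M_PICK

1. SIG_LOST: (M_SCAN) → mode=M_PICK action=led_on
2. SIG_FULL: (M_PICK) → mode=M_PICK action=brake
3. SIG_NEAR: (M_PICK) → mode=M_PICK action=brake
4. SIG_OK: (M_PICK) → mode=M_HALT action=led_on
5. SIG_LOST: (M_HALT) → mode=M_HALT action=led_on
6. SIG_OK: (M_HALT) → mode=M_HALT action=beep
7. SIG_NEAR: (M_HALT) → mode=M_PICK action=beep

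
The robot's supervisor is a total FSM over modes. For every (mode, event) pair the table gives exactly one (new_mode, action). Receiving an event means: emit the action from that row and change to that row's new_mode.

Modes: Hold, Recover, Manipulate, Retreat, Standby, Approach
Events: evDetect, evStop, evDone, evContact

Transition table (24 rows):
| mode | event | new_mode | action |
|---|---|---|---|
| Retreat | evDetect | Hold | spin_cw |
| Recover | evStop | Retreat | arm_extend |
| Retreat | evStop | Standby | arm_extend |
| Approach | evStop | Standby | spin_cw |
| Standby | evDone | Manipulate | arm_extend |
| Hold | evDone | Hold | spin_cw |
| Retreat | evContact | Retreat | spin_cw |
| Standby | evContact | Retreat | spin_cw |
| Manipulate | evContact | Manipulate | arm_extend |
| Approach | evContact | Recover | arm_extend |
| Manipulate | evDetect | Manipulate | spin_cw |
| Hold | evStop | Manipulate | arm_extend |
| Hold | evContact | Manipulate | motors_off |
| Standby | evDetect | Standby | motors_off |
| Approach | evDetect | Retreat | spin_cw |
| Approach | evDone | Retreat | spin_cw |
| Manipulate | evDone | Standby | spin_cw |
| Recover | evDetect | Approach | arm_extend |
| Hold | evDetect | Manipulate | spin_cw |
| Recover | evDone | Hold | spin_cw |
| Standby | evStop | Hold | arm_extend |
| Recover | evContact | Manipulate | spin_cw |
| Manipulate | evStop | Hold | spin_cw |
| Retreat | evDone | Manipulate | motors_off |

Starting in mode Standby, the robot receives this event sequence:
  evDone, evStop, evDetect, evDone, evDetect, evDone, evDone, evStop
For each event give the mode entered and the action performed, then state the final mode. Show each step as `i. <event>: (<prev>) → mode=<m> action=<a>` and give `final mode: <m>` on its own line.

final mode: Hold

1. evDone: (Standby) → mode=Manipulate action=arm_extend
2. evStop: (Manipulate) → mode=Hold action=spin_cw
3. evDetect: (Hold) → mode=Manipulate action=spin_cw
4. evDone: (Manipulate) → mode=Standby action=spin_cw
5. evDetect: (Standby) → mode=Standby action=motors_off
6. evDone: (Standby) → mode=Manipulate action=arm_extend
7. evDone: (Manipulate) → mode=Standby action=spin_cw
8. evStop: (Standby) → mode=Hold action=arm_extend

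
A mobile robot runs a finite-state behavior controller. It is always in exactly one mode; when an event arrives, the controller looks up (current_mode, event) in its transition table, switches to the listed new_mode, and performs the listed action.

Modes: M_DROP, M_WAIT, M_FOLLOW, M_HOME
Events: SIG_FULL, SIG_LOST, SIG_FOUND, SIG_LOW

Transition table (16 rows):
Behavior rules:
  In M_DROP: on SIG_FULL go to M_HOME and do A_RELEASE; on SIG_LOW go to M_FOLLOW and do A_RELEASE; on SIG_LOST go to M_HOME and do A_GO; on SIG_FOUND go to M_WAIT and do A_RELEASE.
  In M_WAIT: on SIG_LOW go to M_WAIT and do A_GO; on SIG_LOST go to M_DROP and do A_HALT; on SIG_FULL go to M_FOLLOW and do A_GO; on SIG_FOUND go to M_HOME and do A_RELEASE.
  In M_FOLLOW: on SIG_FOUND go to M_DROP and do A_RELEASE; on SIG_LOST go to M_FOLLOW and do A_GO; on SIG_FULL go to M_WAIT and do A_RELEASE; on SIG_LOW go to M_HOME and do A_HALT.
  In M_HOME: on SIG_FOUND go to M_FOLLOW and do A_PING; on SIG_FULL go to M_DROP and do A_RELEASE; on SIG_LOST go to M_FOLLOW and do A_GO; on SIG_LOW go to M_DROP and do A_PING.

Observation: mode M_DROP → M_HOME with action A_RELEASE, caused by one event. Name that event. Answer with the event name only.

SIG_FULL

try SIG_FULL: (M_DROP, SIG_FULL) → (M_HOME, A_RELEASE)  ← matches
try SIG_LOST: (M_DROP, SIG_LOST) → (M_HOME, A_GO)
try SIG_FOUND: (M_DROP, SIG_FOUND) → (M_WAIT, A_RELEASE)
try SIG_LOW: (M_DROP, SIG_LOW) → (M_FOLLOW, A_RELEASE)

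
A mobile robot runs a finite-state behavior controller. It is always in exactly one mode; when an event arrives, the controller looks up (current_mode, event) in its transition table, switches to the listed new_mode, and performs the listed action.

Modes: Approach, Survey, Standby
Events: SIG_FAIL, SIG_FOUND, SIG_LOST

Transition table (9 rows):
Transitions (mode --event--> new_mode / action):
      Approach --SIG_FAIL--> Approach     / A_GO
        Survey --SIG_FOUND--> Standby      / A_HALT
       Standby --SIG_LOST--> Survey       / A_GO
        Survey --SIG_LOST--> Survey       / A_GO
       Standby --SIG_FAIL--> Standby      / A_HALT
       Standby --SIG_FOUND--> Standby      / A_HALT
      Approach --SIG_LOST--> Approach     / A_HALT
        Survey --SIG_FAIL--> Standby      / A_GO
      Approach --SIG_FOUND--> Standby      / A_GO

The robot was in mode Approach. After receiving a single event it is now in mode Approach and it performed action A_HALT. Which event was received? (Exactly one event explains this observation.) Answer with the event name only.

try SIG_FAIL: (Approach, SIG_FAIL) → (Approach, A_GO)
try SIG_FOUND: (Approach, SIG_FOUND) → (Standby, A_GO)
try SIG_LOST: (Approach, SIG_LOST) → (Approach, A_HALT)  ← matches

SIG_LOST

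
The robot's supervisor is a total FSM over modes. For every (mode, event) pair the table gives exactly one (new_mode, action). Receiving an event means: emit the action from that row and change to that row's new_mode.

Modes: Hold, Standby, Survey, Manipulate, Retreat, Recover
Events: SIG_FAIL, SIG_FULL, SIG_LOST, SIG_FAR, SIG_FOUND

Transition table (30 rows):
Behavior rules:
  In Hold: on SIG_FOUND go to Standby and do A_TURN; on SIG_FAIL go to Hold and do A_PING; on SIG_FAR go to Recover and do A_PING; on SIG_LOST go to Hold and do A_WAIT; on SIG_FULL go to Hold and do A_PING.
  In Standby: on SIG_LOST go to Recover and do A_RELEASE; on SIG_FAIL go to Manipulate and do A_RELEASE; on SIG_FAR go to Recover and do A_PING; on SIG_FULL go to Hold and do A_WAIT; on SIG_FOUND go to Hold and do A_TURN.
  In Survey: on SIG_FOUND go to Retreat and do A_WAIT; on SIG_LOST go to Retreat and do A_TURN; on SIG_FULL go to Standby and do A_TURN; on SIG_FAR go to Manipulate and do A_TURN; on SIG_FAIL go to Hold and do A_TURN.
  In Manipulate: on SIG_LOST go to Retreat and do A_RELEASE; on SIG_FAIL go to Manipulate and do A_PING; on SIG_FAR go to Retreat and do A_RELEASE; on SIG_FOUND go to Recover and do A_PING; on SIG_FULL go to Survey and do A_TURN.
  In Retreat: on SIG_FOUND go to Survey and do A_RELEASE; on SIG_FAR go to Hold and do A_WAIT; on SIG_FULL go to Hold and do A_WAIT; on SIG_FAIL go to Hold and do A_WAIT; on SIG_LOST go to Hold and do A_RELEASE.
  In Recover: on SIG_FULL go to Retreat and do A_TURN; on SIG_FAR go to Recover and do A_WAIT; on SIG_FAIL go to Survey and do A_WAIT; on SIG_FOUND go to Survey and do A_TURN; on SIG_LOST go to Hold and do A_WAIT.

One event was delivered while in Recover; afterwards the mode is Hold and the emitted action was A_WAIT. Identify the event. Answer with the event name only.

try SIG_FAIL: (Recover, SIG_FAIL) → (Survey, A_WAIT)
try SIG_FULL: (Recover, SIG_FULL) → (Retreat, A_TURN)
try SIG_LOST: (Recover, SIG_LOST) → (Hold, A_WAIT)  ← matches
try SIG_FAR: (Recover, SIG_FAR) → (Recover, A_WAIT)
try SIG_FOUND: (Recover, SIG_FOUND) → (Survey, A_TURN)

SIG_LOST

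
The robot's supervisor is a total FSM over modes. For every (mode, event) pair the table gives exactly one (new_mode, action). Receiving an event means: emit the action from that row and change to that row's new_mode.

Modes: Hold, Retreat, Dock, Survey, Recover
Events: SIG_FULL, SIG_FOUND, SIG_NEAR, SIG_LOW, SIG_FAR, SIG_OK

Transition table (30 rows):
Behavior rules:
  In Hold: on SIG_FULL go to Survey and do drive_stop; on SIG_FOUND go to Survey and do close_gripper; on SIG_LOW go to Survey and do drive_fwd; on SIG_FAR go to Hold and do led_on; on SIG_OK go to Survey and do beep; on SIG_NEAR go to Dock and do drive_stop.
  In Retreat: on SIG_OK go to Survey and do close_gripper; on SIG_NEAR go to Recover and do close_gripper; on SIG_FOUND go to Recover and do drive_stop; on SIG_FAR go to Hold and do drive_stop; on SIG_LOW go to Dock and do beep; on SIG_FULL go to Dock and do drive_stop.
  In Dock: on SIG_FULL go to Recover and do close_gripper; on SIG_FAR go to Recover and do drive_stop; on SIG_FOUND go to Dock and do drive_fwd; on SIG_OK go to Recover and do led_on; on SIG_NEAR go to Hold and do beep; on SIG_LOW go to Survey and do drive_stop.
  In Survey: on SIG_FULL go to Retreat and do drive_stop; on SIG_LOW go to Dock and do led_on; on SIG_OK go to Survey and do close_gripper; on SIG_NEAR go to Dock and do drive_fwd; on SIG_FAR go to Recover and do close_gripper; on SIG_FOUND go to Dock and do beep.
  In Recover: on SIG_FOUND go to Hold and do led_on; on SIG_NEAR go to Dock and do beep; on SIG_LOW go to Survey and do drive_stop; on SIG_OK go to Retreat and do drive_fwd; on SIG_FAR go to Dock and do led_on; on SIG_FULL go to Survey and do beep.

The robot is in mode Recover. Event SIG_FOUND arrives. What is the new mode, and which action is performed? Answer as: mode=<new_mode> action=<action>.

mode=Hold action=led_on

current mode = Recover; filter table to that mode:
  (Recover, SIG_FOUND) → (Hold, led_on)  ← event matches
  (Recover, SIG_NEAR) → (Dock, beep)
  (Recover, SIG_LOW) → (Survey, drive_stop)
  (Recover, SIG_OK) → (Retreat, drive_fwd)
  (Recover, SIG_FAR) → (Dock, led_on)
  (Recover, SIG_FULL) → (Survey, beep)
event = SIG_FOUND selects (Hold, led_on)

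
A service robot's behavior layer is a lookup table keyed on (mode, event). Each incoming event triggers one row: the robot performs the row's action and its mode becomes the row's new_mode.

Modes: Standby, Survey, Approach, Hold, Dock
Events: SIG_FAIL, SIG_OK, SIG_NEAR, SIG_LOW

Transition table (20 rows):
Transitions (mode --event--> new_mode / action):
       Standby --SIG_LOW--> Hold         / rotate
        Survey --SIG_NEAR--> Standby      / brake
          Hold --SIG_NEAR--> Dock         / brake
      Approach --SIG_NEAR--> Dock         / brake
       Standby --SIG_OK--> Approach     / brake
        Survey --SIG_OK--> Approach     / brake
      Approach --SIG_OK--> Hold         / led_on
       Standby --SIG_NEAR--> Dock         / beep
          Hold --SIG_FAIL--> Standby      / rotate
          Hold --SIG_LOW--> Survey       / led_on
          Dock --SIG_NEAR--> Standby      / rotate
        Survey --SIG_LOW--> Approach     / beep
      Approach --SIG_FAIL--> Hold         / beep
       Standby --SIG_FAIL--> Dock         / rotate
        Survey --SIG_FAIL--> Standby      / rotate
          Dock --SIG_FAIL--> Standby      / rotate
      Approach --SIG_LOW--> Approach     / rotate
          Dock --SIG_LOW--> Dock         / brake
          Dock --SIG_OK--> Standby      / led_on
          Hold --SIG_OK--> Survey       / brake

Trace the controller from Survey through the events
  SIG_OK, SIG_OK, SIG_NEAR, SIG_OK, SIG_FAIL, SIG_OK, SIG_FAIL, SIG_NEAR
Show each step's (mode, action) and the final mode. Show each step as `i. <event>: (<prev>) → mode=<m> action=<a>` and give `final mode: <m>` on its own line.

1. SIG_OK: (Survey) → mode=Approach action=brake
2. SIG_OK: (Approach) → mode=Hold action=led_on
3. SIG_NEAR: (Hold) → mode=Dock action=brake
4. SIG_OK: (Dock) → mode=Standby action=led_on
5. SIG_FAIL: (Standby) → mode=Dock action=rotate
6. SIG_OK: (Dock) → mode=Standby action=led_on
7. SIG_FAIL: (Standby) → mode=Dock action=rotate
8. SIG_NEAR: (Dock) → mode=Standby action=rotate

final mode: Standby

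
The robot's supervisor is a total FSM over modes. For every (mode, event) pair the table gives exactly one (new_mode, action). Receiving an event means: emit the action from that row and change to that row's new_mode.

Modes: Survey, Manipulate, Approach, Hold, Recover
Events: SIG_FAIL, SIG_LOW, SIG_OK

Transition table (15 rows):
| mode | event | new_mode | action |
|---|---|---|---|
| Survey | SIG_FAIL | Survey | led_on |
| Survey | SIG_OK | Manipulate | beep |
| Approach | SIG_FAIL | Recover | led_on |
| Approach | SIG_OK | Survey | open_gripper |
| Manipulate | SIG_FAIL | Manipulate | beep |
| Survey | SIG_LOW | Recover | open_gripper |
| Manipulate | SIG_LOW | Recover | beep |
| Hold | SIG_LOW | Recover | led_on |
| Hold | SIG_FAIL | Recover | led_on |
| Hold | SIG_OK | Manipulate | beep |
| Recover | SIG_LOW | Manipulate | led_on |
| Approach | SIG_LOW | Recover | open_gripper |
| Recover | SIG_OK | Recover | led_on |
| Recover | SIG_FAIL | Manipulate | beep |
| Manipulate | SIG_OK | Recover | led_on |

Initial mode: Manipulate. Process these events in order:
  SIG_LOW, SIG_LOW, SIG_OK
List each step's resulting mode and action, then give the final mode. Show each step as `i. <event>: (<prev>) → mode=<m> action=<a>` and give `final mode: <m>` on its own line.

1. SIG_LOW: (Manipulate) → mode=Recover action=beep
2. SIG_LOW: (Recover) → mode=Manipulate action=led_on
3. SIG_OK: (Manipulate) → mode=Recover action=led_on

final mode: Recover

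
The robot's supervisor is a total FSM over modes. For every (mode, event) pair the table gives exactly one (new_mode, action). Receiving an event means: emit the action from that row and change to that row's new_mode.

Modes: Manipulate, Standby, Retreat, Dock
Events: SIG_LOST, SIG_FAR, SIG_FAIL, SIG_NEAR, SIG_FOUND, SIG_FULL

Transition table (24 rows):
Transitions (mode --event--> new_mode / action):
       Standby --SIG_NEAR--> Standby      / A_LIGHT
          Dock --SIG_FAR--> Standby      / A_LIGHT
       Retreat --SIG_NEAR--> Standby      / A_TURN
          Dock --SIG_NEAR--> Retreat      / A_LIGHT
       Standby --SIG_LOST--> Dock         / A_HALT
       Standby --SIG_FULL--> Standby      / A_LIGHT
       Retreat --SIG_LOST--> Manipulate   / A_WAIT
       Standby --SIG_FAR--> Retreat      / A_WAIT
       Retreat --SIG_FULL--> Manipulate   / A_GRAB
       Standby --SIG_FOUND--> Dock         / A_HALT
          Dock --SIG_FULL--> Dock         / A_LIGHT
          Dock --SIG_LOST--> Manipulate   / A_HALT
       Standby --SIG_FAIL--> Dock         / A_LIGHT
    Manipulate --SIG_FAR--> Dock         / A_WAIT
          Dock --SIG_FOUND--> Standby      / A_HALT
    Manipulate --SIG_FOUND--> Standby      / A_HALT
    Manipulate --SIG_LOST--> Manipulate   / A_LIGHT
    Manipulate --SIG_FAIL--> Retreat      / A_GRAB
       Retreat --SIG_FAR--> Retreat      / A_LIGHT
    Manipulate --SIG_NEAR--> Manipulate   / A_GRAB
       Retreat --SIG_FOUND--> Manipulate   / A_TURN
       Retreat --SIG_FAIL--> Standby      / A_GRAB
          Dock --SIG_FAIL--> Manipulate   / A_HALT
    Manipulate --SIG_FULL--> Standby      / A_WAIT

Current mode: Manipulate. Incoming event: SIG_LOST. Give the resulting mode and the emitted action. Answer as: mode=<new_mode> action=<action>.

mode=Manipulate action=A_LIGHT

current mode = Manipulate; filter table to that mode:
  (Manipulate, SIG_FAR) → (Dock, A_WAIT)
  (Manipulate, SIG_FOUND) → (Standby, A_HALT)
  (Manipulate, SIG_LOST) → (Manipulate, A_LIGHT)  ← event matches
  (Manipulate, SIG_FAIL) → (Retreat, A_GRAB)
  (Manipulate, SIG_NEAR) → (Manipulate, A_GRAB)
  (Manipulate, SIG_FULL) → (Standby, A_WAIT)
event = SIG_LOST selects (Manipulate, A_LIGHT)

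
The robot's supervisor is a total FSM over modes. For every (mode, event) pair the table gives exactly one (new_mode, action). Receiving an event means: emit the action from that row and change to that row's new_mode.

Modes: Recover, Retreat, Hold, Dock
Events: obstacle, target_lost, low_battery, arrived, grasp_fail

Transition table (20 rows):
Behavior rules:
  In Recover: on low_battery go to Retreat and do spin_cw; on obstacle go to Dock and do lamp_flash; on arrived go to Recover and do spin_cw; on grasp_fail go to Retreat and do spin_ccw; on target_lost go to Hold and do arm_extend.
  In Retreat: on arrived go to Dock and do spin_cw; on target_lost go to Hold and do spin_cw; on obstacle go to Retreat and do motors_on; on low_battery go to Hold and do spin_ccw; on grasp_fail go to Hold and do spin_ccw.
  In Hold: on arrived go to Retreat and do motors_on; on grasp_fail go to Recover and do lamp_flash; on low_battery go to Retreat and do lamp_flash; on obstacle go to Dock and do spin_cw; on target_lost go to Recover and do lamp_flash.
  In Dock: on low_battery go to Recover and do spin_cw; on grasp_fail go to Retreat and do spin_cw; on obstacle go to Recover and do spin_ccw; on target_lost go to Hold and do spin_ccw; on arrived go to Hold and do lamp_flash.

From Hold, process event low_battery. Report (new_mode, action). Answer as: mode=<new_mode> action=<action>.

current mode = Hold; filter table to that mode:
  (Hold, arrived) → (Retreat, motors_on)
  (Hold, grasp_fail) → (Recover, lamp_flash)
  (Hold, low_battery) → (Retreat, lamp_flash)  ← event matches
  (Hold, obstacle) → (Dock, spin_cw)
  (Hold, target_lost) → (Recover, lamp_flash)
event = low_battery selects (Retreat, lamp_flash)

mode=Retreat action=lamp_flash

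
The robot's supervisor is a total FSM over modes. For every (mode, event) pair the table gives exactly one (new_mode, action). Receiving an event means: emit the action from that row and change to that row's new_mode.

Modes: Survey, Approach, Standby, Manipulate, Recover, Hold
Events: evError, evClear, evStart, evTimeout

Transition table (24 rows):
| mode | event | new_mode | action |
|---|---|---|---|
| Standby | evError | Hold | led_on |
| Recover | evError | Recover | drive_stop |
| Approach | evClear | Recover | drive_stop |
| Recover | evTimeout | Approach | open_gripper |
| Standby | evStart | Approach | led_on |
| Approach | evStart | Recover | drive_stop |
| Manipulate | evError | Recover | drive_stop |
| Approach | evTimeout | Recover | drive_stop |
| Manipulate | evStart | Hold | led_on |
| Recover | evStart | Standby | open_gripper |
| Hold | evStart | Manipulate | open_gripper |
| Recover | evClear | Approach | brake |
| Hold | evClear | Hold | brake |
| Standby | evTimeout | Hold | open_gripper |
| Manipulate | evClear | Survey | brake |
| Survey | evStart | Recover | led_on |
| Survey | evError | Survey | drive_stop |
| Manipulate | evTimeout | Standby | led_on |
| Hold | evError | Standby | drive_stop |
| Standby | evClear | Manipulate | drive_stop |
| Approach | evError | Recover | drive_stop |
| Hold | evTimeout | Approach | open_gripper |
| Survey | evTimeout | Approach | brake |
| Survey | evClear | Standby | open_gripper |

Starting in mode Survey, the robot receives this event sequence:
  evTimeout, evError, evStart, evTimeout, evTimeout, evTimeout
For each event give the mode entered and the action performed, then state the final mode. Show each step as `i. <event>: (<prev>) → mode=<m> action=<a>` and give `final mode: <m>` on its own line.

1. evTimeout: (Survey) → mode=Approach action=brake
2. evError: (Approach) → mode=Recover action=drive_stop
3. evStart: (Recover) → mode=Standby action=open_gripper
4. evTimeout: (Standby) → mode=Hold action=open_gripper
5. evTimeout: (Hold) → mode=Approach action=open_gripper
6. evTimeout: (Approach) → mode=Recover action=drive_stop

final mode: Recover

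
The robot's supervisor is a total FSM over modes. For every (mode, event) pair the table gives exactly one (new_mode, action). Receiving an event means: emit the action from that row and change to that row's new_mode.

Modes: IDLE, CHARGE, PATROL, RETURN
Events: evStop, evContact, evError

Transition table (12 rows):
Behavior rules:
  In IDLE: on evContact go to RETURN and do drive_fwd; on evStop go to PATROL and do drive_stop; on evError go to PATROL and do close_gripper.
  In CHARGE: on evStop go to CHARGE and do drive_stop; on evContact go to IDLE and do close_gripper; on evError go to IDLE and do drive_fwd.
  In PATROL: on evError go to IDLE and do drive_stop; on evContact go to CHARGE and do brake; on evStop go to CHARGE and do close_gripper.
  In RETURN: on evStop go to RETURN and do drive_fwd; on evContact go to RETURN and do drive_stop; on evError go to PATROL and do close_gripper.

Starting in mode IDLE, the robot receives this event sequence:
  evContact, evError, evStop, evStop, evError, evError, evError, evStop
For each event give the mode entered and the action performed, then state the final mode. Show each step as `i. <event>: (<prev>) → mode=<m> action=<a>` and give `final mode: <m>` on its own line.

final mode: PATROL

1. evContact: (IDLE) → mode=RETURN action=drive_fwd
2. evError: (RETURN) → mode=PATROL action=close_gripper
3. evStop: (PATROL) → mode=CHARGE action=close_gripper
4. evStop: (CHARGE) → mode=CHARGE action=drive_stop
5. evError: (CHARGE) → mode=IDLE action=drive_fwd
6. evError: (IDLE) → mode=PATROL action=close_gripper
7. evError: (PATROL) → mode=IDLE action=drive_stop
8. evStop: (IDLE) → mode=PATROL action=drive_stop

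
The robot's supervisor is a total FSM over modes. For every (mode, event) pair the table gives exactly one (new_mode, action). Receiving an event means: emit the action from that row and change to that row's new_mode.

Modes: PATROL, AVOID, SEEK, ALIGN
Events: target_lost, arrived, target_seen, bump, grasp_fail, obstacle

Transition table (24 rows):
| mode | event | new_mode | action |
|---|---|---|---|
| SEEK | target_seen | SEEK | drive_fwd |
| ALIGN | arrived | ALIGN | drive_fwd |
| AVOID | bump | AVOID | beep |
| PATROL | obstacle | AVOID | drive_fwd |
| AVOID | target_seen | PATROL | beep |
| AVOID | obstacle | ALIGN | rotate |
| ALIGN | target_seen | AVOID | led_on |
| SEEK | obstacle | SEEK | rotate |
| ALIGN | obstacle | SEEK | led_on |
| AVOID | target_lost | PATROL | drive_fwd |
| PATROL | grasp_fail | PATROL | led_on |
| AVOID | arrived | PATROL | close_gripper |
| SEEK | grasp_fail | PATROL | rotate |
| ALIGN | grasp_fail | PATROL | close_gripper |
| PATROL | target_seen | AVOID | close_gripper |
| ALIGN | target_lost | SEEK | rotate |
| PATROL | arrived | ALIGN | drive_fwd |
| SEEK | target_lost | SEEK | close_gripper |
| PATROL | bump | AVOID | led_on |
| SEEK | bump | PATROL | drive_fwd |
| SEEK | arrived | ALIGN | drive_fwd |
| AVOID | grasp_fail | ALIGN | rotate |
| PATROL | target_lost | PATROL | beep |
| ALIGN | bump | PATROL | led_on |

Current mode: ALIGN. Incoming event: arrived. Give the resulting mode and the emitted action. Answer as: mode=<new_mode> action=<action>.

current mode = ALIGN; filter table to that mode:
  (ALIGN, arrived) → (ALIGN, drive_fwd)  ← event matches
  (ALIGN, target_seen) → (AVOID, led_on)
  (ALIGN, obstacle) → (SEEK, led_on)
  (ALIGN, grasp_fail) → (PATROL, close_gripper)
  (ALIGN, target_lost) → (SEEK, rotate)
  (ALIGN, bump) → (PATROL, led_on)
event = arrived selects (ALIGN, drive_fwd)

mode=ALIGN action=drive_fwd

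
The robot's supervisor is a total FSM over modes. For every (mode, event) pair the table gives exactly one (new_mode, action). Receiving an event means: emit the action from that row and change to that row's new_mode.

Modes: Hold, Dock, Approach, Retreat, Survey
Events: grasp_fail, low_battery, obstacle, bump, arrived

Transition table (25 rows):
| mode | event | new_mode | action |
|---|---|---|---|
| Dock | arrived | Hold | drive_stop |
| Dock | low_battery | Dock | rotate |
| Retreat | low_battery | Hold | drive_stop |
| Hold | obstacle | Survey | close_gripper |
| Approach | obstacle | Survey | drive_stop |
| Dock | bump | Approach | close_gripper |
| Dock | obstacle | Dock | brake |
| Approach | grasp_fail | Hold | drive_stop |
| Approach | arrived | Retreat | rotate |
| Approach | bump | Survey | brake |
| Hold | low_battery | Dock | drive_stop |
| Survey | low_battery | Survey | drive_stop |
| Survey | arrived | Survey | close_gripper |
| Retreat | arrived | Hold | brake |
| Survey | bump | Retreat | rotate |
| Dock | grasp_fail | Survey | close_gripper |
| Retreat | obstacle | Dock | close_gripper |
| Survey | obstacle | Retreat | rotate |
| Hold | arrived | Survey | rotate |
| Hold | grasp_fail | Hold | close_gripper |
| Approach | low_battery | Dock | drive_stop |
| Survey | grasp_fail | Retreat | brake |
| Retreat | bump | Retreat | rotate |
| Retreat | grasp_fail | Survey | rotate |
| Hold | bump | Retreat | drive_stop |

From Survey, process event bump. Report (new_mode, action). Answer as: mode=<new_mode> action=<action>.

current mode = Survey; filter table to that mode:
  (Survey, low_battery) → (Survey, drive_stop)
  (Survey, arrived) → (Survey, close_gripper)
  (Survey, bump) → (Retreat, rotate)  ← event matches
  (Survey, obstacle) → (Retreat, rotate)
  (Survey, grasp_fail) → (Retreat, brake)
event = bump selects (Retreat, rotate)

mode=Retreat action=rotate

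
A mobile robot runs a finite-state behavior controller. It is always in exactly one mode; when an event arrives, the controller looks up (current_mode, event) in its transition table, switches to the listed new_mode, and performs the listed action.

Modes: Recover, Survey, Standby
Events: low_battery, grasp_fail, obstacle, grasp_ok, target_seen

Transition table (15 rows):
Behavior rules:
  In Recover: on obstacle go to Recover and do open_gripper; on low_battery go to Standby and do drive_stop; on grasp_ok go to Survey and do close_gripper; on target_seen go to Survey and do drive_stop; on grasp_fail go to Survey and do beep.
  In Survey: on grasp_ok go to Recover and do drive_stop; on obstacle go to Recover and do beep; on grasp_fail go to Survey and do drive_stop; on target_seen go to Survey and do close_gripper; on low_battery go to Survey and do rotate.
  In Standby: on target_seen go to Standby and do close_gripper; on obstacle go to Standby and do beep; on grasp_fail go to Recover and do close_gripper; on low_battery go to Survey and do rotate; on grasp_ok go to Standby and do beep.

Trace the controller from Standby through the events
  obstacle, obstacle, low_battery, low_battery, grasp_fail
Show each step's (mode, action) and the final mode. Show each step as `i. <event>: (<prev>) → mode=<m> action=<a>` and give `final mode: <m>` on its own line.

final mode: Survey

1. obstacle: (Standby) → mode=Standby action=beep
2. obstacle: (Standby) → mode=Standby action=beep
3. low_battery: (Standby) → mode=Survey action=rotate
4. low_battery: (Survey) → mode=Survey action=rotate
5. grasp_fail: (Survey) → mode=Survey action=drive_stop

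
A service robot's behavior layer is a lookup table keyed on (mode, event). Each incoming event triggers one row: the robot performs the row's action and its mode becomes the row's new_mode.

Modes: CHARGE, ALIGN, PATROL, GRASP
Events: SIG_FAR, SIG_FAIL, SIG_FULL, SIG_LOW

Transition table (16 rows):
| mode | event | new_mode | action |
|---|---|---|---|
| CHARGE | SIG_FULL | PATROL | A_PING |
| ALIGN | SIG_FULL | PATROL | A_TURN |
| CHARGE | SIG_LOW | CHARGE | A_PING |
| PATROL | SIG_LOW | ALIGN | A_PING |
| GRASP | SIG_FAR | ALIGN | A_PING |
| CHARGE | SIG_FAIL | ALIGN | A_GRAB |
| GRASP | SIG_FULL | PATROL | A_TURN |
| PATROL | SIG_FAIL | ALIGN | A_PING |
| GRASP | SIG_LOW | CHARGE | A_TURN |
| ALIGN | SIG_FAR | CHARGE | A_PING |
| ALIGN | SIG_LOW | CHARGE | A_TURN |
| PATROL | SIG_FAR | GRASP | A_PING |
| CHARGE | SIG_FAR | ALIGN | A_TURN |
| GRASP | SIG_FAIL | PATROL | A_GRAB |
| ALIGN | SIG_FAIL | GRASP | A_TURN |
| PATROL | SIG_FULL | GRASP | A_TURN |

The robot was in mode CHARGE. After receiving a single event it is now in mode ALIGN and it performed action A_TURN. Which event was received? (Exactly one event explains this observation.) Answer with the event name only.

try SIG_FAR: (CHARGE, SIG_FAR) → (ALIGN, A_TURN)  ← matches
try SIG_FAIL: (CHARGE, SIG_FAIL) → (ALIGN, A_GRAB)
try SIG_FULL: (CHARGE, SIG_FULL) → (PATROL, A_PING)
try SIG_LOW: (CHARGE, SIG_LOW) → (CHARGE, A_PING)

SIG_FAR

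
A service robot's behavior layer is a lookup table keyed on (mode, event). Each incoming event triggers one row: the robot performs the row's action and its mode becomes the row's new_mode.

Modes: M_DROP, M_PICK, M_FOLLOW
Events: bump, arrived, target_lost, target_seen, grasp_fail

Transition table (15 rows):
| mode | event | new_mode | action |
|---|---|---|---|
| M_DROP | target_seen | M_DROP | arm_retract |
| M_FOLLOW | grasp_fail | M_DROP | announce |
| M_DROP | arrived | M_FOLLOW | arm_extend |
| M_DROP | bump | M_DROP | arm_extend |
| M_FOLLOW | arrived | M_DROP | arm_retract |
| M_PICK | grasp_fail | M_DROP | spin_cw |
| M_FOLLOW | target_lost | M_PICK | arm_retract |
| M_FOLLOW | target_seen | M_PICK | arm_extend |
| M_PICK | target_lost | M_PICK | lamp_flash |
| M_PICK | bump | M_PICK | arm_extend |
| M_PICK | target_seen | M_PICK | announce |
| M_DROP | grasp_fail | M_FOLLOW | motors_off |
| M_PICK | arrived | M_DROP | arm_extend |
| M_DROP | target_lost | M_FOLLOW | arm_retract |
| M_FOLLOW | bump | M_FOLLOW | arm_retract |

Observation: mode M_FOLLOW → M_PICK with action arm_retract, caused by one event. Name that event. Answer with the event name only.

try bump: (M_FOLLOW, bump) → (M_FOLLOW, arm_retract)
try arrived: (M_FOLLOW, arrived) → (M_DROP, arm_retract)
try target_lost: (M_FOLLOW, target_lost) → (M_PICK, arm_retract)  ← matches
try target_seen: (M_FOLLOW, target_seen) → (M_PICK, arm_extend)
try grasp_fail: (M_FOLLOW, grasp_fail) → (M_DROP, announce)

target_lost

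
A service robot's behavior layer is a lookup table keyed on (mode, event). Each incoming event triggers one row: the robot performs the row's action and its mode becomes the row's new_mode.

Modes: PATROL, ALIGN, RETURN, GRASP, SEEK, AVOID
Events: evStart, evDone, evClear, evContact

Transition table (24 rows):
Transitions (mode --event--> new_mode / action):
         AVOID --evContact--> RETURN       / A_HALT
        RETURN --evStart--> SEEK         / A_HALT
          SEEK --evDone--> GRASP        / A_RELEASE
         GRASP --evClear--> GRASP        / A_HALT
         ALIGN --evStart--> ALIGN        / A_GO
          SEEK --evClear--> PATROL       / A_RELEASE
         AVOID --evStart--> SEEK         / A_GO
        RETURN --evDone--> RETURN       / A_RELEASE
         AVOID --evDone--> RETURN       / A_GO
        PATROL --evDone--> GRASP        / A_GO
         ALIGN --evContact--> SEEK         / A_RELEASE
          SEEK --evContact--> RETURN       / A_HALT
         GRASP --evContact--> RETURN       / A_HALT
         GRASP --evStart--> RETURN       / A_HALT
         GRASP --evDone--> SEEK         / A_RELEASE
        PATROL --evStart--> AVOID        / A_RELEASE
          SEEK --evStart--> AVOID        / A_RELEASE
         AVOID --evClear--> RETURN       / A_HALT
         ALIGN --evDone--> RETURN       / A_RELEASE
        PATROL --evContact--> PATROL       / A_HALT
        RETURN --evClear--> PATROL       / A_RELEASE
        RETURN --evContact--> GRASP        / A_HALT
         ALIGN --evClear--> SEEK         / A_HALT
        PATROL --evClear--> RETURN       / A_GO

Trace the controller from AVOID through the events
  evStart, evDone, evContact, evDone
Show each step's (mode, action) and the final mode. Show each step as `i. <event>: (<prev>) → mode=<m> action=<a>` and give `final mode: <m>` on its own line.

1. evStart: (AVOID) → mode=SEEK action=A_GO
2. evDone: (SEEK) → mode=GRASP action=A_RELEASE
3. evContact: (GRASP) → mode=RETURN action=A_HALT
4. evDone: (RETURN) → mode=RETURN action=A_RELEASE

final mode: RETURN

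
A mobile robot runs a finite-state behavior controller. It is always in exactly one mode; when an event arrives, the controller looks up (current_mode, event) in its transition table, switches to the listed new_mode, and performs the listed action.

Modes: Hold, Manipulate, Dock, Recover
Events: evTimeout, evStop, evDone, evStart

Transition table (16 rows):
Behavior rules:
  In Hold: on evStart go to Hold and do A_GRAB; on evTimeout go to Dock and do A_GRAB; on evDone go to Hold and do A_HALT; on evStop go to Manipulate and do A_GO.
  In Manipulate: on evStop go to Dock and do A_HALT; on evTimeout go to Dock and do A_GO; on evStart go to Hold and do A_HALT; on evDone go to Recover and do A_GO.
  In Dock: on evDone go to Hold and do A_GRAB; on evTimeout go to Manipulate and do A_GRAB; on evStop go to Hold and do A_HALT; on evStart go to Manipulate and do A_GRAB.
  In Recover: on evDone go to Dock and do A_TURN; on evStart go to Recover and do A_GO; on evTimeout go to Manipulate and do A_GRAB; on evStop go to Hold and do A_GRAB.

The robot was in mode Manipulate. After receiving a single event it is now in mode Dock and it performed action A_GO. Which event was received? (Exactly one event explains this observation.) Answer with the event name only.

try evTimeout: (Manipulate, evTimeout) → (Dock, A_GO)  ← matches
try evStop: (Manipulate, evStop) → (Dock, A_HALT)
try evDone: (Manipulate, evDone) → (Recover, A_GO)
try evStart: (Manipulate, evStart) → (Hold, A_HALT)

evTimeout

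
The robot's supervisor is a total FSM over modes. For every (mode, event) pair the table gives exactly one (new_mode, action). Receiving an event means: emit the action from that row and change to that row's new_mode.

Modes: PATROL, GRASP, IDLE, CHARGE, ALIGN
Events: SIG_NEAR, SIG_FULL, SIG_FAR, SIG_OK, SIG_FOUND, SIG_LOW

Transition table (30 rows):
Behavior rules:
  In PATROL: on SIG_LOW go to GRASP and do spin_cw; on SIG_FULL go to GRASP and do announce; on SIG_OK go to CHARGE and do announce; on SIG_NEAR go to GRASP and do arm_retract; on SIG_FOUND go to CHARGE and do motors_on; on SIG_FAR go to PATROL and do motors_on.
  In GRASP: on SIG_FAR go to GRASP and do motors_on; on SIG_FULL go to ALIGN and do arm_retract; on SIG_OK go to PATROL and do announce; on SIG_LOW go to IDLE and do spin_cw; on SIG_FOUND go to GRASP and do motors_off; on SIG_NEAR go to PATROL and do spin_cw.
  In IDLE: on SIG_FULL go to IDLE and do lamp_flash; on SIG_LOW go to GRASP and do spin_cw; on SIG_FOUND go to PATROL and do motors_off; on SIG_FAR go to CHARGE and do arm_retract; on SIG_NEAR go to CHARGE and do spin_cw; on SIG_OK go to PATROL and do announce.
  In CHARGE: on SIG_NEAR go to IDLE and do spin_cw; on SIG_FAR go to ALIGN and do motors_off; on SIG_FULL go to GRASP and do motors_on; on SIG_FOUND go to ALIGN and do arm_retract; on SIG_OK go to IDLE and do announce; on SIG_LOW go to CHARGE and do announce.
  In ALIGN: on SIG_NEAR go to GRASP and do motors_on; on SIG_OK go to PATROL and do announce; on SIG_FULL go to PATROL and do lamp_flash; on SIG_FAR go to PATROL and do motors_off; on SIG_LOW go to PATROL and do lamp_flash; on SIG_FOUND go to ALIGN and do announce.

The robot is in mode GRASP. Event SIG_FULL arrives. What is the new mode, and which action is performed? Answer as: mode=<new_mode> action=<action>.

mode=ALIGN action=arm_retract

current mode = GRASP; filter table to that mode:
  (GRASP, SIG_FAR) → (GRASP, motors_on)
  (GRASP, SIG_FULL) → (ALIGN, arm_retract)  ← event matches
  (GRASP, SIG_OK) → (PATROL, announce)
  (GRASP, SIG_LOW) → (IDLE, spin_cw)
  (GRASP, SIG_FOUND) → (GRASP, motors_off)
  (GRASP, SIG_NEAR) → (PATROL, spin_cw)
event = SIG_FULL selects (ALIGN, arm_retract)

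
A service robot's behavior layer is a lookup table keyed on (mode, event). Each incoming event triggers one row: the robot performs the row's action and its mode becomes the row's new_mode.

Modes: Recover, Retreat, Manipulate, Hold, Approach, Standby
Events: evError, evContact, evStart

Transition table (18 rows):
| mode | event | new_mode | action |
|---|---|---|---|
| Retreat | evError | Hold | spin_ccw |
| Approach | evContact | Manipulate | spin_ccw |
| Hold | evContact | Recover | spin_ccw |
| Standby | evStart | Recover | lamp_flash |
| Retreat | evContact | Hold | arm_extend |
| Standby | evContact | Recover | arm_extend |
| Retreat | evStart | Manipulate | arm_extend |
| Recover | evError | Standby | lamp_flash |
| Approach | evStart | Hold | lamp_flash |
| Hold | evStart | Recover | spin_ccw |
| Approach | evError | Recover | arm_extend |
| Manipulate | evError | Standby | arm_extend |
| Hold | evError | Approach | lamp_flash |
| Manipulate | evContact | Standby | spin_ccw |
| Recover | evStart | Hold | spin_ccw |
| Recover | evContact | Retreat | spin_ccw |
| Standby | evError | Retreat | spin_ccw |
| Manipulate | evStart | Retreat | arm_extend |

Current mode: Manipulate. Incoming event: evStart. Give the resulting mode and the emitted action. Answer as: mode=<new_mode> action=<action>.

mode=Retreat action=arm_extend

current mode = Manipulate; filter table to that mode:
  (Manipulate, evError) → (Standby, arm_extend)
  (Manipulate, evContact) → (Standby, spin_ccw)
  (Manipulate, evStart) → (Retreat, arm_extend)  ← event matches
event = evStart selects (Retreat, arm_extend)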